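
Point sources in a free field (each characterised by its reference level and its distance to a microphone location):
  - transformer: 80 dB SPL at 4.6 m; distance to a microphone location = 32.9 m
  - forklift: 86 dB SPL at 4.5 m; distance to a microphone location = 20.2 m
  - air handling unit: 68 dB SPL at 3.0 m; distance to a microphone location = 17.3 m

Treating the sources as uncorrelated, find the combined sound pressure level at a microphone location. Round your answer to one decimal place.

73.4 dB SPL

Propagate each source to the receiver with L = L_ref − 20·log₁₀(r/r_ref), then add intensities.
transformer: 80 − 20·log₁₀(32.9/4.6) = 80 − 17.09 = 62.91 dB SPL.
forklift: 86 − 20·log₁₀(20.2/4.5) = 86 − 13.04 = 72.96 dB SPL.
air handling unit: 68 − 20·log₁₀(17.3/3.0) = 68 − 15.22 = 52.78 dB SPL.
Σ 10^(L/10) = 2.190e+07 → L_total = 10·log₁₀(2.190e+07) = 73.40 dB SPL.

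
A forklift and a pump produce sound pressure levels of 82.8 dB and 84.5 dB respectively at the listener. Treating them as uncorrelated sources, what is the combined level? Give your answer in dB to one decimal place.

86.7 dB

For uncorrelated sources the intensities add, so convert each level to linear form, sum, and take 10·log₁₀ of the total.
Σ 10^(L/10) = 10^(82.8/10) + 10^(84.5/10) = 4.724e+08.
L_total = 10·log₁₀(4.724e+08) = 86.74 dB.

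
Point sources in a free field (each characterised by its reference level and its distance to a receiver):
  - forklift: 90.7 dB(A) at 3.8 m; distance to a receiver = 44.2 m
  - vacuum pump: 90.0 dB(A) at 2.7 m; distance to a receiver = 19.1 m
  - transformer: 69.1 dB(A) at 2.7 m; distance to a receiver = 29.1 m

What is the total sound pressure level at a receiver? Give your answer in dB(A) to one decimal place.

74.6 dB(A)

Propagate each source to the receiver with L = L_ref − 20·log₁₀(r/r_ref), then add intensities.
forklift: 90.7 − 20·log₁₀(44.2/3.8) = 90.7 − 21.31 = 69.39 dB(A).
vacuum pump: 90.0 − 20·log₁₀(19.1/2.7) = 90.0 − 16.99 = 73.01 dB(A).
transformer: 69.1 − 20·log₁₀(29.1/2.7) = 69.1 − 20.65 = 48.45 dB(A).
Σ 10^(L/10) = 2.874e+07 → L_total = 10·log₁₀(2.874e+07) = 74.58 dB(A).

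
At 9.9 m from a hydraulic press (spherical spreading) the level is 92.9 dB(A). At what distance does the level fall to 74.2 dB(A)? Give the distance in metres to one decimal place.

85.2 m

For a point source L₁ − L₂ = 20·log₁₀(r₂/r₁), so r₂ = r₁·10^((L₁−L₂)/20).
r₂ = 9.9·10^((92.9−74.2)/20) = 9.9·10^(18.7/20) = 85.24 m.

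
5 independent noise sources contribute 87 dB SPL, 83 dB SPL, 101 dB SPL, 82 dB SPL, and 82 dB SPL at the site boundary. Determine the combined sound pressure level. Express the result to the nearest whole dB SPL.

Incoherent sources combine by intensity addition: L_total = 10·log₁₀(Σ 10^(L_i/10)).
Σ 10^(L/10) = 10^(87/10) + 10^(83/10) + 10^(101/10) + 10^(82/10) + 10^(82/10) = 1.361e+10.
L_total = 10·log₁₀(1.361e+10) = 101.34 dB SPL.

101 dB SPL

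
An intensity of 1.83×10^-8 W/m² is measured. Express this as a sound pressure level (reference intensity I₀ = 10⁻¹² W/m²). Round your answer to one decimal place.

L = 10·log₁₀(I/I₀) = 10·log₁₀(1.83×10^-8/10⁻¹²) = 10·log₁₀(1.83×10^4).
L = 10·(0.2625 + 4) = 42.62 dB.

42.6 dB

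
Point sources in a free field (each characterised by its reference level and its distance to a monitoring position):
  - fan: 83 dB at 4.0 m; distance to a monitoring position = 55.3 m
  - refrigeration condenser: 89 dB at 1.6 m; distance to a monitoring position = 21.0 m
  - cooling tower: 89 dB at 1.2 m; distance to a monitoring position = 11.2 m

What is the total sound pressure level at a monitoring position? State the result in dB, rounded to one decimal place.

Apply inverse-square spreading to bring every level to the receiver, then sum 10^(L/10).
fan: 83 − 20·log₁₀(55.3/4.0) = 83 − 22.81 = 60.19 dB.
refrigeration condenser: 89 − 20·log₁₀(21.0/1.6) = 89 − 22.36 = 66.64 dB.
cooling tower: 89 − 20·log₁₀(11.2/1.2) = 89 − 19.40 = 69.60 dB.
Σ 10^(L/10) = 1.477e+07 → L_total = 10·log₁₀(1.477e+07) = 71.69 dB.

71.7 dB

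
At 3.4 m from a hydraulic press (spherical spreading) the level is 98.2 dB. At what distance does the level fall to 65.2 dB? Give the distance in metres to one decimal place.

151.9 m

For a point source L₁ − L₂ = 20·log₁₀(r₂/r₁), so r₂ = r₁·10^((L₁−L₂)/20).
r₂ = 3.4·10^((98.2−65.2)/20) = 3.4·10^(33.0/20) = 151.87 m.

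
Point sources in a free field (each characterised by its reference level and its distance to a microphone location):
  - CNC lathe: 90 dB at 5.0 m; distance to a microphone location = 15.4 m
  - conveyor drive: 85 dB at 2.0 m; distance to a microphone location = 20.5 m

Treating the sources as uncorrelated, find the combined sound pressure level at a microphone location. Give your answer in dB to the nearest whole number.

80 dB

First find each source's level at the receiver (point-source: −20·log₁₀(r/r_ref)), then combine on an intensity basis.
CNC lathe: 90 − 20·log₁₀(15.4/5.0) = 90 − 9.77 = 80.23 dB.
conveyor drive: 85 − 20·log₁₀(20.5/2.0) = 85 − 20.21 = 64.79 dB.
Σ 10^(L/10) = 1.084e+08 → L_total = 10·log₁₀(1.084e+08) = 80.35 dB.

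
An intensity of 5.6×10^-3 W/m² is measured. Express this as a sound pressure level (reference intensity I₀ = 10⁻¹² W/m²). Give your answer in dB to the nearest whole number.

97 dB

Dividing by I₀ shifts the exponent by 12: I/I₀ = 5.6×10^9.
L = 10·(0.7482 + 9) = 97.48 dB.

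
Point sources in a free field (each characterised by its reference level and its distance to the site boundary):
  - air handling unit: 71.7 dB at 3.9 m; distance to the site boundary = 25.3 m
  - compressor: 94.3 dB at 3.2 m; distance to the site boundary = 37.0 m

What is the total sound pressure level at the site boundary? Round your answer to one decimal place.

Apply inverse-square spreading to bring every level to the receiver, then sum 10^(L/10).
air handling unit: 71.7 − 20·log₁₀(25.3/3.9) = 71.7 − 16.24 = 55.46 dB.
compressor: 94.3 − 20·log₁₀(37.0/3.2) = 94.3 − 21.26 = 73.04 dB.
Σ 10^(L/10) = 2.048e+07 → L_total = 10·log₁₀(2.048e+07) = 73.11 dB.

73.1 dB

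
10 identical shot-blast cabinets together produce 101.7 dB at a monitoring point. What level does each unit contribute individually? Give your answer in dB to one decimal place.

91.7 dB

Dividing the total intensity by 10 lowers the level by 10·log₁₀ 10 = 10.000 dB: L₁ = 101.7 − 10.000.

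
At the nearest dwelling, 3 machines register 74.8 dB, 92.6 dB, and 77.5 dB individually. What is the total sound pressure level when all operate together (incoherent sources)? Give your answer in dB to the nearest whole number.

93 dB

Incoherent sources combine by intensity addition: L_total = 10·log₁₀(Σ 10^(L_i/10)).
Σ 10^(L/10) = 10^(74.8/10) + 10^(92.6/10) + 10^(77.5/10) = 1.906e+09.
L_total = 10·log₁₀(1.906e+09) = 92.80 dB.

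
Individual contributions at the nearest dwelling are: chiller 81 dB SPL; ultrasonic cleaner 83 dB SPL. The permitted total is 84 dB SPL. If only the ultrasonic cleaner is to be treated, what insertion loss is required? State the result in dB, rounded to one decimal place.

2.0 dB

Fixed contribution from the other source: Σ 10^(L/10) = 10^(81/10) = 1.259e+08 (81.00 dB SPL).
The limit corresponds to 10^(84/10) = 2.512e+08; subtracting the fixed part leaves 1.253e+08 for the ultrasonic cleaner, i.e. 80.98 dB SPL.
Required insertion loss = 83 − 80.98 = 2.02 dB.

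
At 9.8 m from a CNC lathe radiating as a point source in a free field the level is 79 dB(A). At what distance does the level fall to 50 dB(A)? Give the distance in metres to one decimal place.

Point-source spreading drops the level by 20·log₁₀(r₂/r₁); inverting, r₂/r₁ = 10^(ΔL/20).
r₂ = 9.8·10^((79−50)/20) = 9.8·10^(29.0/20) = 276.20 m.

276.2 m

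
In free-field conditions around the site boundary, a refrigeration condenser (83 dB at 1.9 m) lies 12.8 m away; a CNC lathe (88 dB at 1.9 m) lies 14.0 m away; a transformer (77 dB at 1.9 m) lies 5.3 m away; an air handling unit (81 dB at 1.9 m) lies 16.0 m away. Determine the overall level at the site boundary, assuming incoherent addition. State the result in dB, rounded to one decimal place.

73.8 dB

First find each source's level at the receiver (point-source: −20·log₁₀(r/r_ref)), then combine on an intensity basis.
refrigeration condenser: 83 − 20·log₁₀(12.8/1.9) = 83 − 16.57 = 66.43 dB.
CNC lathe: 88 − 20·log₁₀(14.0/1.9) = 88 − 17.35 = 70.65 dB.
transformer: 77 − 20·log₁₀(5.3/1.9) = 77 − 8.91 = 68.09 dB.
air handling unit: 81 − 20·log₁₀(16.0/1.9) = 81 − 18.51 = 62.49 dB.
Σ 10^(L/10) = 2.423e+07 → L_total = 10·log₁₀(2.423e+07) = 73.84 dB.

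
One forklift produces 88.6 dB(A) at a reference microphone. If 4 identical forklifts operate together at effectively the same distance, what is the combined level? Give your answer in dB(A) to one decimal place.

94.6 dB(A)

N identical incoherent sources raise the level by 10·log₁₀ N.
L_total = 88.6 + 10·log₁₀(4) = 88.6 + 6.021 = 94.62 dB(A).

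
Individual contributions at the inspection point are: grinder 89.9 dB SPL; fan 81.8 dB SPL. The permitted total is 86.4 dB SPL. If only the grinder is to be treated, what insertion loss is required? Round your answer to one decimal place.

5.3 dB

Fixed contribution from the other source: Σ 10^(L/10) = 10^(81.8/10) = 1.514e+08 (81.80 dB SPL).
The limit corresponds to 10^(86.4/10) = 4.365e+08; subtracting the fixed part leaves 2.852e+08 for the grinder, i.e. 84.55 dB SPL.
Required insertion loss = 89.9 − 84.55 = 5.35 dB.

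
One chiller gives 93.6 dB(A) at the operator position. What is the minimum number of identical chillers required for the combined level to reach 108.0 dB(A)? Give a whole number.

28

N identical sources give L₁ + 10·log₁₀ N, so require 10·log₁₀ N ≥ 108.0 − 93.6 = 14.4 dB.
N ≥ 10^(14.4/10) = 27.542, so N = 28.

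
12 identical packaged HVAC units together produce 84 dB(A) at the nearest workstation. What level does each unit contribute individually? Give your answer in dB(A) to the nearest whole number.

Dividing the total intensity by 12 lowers the level by 10·log₁₀ 12 = 10.792 dB: L₁ = 84 − 10.792.

73 dB(A)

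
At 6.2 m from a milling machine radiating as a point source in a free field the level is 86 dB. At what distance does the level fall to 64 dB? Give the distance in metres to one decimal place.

78.1 m

Point-source spreading drops the level by 20·log₁₀(r₂/r₁); inverting, r₂/r₁ = 10^(ΔL/20).
r₂ = 6.2·10^((86−64)/20) = 6.2·10^(22.0/20) = 78.05 m.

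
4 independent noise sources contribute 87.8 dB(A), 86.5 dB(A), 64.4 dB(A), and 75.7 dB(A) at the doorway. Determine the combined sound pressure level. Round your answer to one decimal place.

90.4 dB(A)

For uncorrelated sources the intensities add, so convert each level to linear form, sum, and take 10·log₁₀ of the total.
Σ 10^(L/10) = 10^(87.8/10) + 10^(86.5/10) + 10^(64.4/10) + 10^(75.7/10) = 1.089e+09.
L_total = 10·log₁₀(1.089e+09) = 90.37 dB(A).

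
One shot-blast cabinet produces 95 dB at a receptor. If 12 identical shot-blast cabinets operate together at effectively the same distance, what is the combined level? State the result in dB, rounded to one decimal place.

105.8 dB

N identical incoherent sources raise the level by 10·log₁₀ N.
L_total = 95 + 10·log₁₀(12) = 95 + 10.792 = 105.79 dB.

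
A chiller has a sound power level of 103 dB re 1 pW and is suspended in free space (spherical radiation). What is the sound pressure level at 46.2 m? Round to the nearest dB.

59 dB

L_p = L_w − 10·log₁₀(4π·r²) with r = 46.2 m.
4π·r² = 2.682e+04 m², 10·log₁₀ of that is 44.285 dB.
L_p = 103 − 44.285 = 58.72 dB.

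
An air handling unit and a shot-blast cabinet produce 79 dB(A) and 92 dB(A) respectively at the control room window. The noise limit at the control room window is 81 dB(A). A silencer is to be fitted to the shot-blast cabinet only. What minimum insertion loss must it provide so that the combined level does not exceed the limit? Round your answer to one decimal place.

15.3 dB

Fixed contribution from the other source: Σ 10^(L/10) = 10^(79/10) = 7.943e+07 (79.00 dB(A)).
To meet 81 dB(A) overall, the treated shot-blast cabinet may contribute at most 10^(81/10) − 7.943e+07 = 4.646e+07, i.e. 76.67 dB(A).
Required insertion loss = 92 − 76.67 = 15.33 dB.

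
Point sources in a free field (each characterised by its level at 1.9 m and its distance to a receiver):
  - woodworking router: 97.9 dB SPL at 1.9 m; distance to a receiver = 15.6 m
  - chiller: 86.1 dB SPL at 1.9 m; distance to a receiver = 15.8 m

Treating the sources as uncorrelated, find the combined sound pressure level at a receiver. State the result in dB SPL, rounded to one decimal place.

79.9 dB SPL

Apply inverse-square spreading to bring every level to the receiver, then sum 10^(L/10).
woodworking router: 97.9 − 20·log₁₀(15.6/1.9) = 97.9 − 18.29 = 79.61 dB SPL.
chiller: 86.1 − 20·log₁₀(15.8/1.9) = 86.1 − 18.40 = 67.70 dB SPL.
Σ 10^(L/10) = 9.736e+07 → L_total = 10·log₁₀(9.736e+07) = 79.88 dB SPL.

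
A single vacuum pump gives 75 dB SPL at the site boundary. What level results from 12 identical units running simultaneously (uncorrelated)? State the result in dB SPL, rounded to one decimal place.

N identical incoherent sources raise the level by 10·log₁₀ N.
L_total = 75 + 10·log₁₀(12) = 75 + 10.792 = 85.79 dB SPL.

85.8 dB SPL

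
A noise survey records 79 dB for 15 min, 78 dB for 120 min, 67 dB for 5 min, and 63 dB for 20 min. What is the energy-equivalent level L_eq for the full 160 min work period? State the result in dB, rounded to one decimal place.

77.4 dB

The energy average is taken in the linear domain: L_eq = 10·log₁₀[(Σ tᵢ·10^(Lᵢ/10))/T], T = 160 min.
Σ tᵢ·10^(Lᵢ/10) = 15·10^(79/10) + 120·10^(78/10) + 5·10^(67/10) + 20·10^(63/10) = 8.828e+09.
L_eq = 10·log₁₀(8.828e+09/160) = 77.42 dB.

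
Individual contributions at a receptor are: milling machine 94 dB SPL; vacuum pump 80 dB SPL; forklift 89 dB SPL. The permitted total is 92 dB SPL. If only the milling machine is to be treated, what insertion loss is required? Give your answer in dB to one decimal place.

Fixed contribution from the other sources: Σ 10^(L/10) = 10^(80/10) + 10^(89/10) = 8.943e+08 (89.51 dB SPL).
To meet 92 dB SPL overall, the treated milling machine may contribute at most 10^(92/10) − 8.943e+08 = 6.906e+08, i.e. 88.39 dB SPL.
Required insertion loss = 94 − 88.39 = 5.61 dB.

5.6 dB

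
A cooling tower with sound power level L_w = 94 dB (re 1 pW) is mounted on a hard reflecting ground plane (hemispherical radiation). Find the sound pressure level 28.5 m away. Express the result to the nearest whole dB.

Free-field hemispherical radiation: L_p = L_w − 10·log₁₀(2π·r²), r = 28.5 m.
2π·r² = 5104 m², 10·log₁₀ of that is 37.079 dB.
L_p = 94 − 37.079 = 56.92 dB.

57 dB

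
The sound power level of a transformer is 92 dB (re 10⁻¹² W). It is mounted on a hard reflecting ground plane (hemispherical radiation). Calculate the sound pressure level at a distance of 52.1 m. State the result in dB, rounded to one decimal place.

49.7 dB

The power spreads over a hemisphere of area 2π·r², so L_p = L_w − 10·log₁₀(2π·r²).
2π·r² = 1.706e+04 m², 10·log₁₀ of that is 42.319 dB.
L_p = 92 − 42.319 = 49.68 dB.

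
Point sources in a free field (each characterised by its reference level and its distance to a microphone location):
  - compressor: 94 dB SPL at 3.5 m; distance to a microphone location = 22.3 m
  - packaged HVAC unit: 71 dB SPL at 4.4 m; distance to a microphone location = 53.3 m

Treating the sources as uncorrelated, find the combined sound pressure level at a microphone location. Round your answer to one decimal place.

77.9 dB SPL

Apply inverse-square spreading to bring every level to the receiver, then sum 10^(L/10).
compressor: 94 − 20·log₁₀(22.3/3.5) = 94 − 16.08 = 77.92 dB SPL.
packaged HVAC unit: 71 − 20·log₁₀(53.3/4.4) = 71 − 21.67 = 49.33 dB SPL.
Σ 10^(L/10) = 6.196e+07 → L_total = 10·log₁₀(6.196e+07) = 77.92 dB SPL.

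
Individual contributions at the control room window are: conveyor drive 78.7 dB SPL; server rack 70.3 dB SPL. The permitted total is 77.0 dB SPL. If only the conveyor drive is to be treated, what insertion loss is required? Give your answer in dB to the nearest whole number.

3 dB

Fixed contribution from the other source: Σ 10^(L/10) = 10^(70.3/10) = 1.072e+07 (70.30 dB SPL).
To meet 77.0 dB SPL overall, the treated conveyor drive may contribute at most 10^(77.0/10) − 1.072e+07 = 3.940e+07, i.e. 75.96 dB SPL.
Required insertion loss = 78.7 − 75.96 = 2.74 dB.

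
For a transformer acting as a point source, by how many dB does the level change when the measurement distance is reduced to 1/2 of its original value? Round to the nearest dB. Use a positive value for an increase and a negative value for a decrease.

+6 dB

Point-source spreading: ΔL = −20·log₁₀(r₂/r₁).
ΔL = −20·log₁₀(0.5) = +6.02 dB.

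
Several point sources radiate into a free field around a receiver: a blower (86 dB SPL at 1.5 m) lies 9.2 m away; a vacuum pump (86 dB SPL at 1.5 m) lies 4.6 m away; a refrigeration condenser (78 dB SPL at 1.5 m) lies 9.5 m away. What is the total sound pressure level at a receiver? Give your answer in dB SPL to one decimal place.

First find each source's level at the receiver (point-source: −20·log₁₀(r/r_ref)), then combine on an intensity basis.
blower: 86 − 20·log₁₀(9.2/1.5) = 86 − 15.75 = 70.25 dB SPL.
vacuum pump: 86 − 20·log₁₀(4.6/1.5) = 86 − 9.73 = 76.27 dB SPL.
refrigeration condenser: 78 − 20·log₁₀(9.5/1.5) = 78 − 16.03 = 61.97 dB SPL.
Σ 10^(L/10) = 5.449e+07 → L_total = 10·log₁₀(5.449e+07) = 77.36 dB SPL.

77.4 dB SPL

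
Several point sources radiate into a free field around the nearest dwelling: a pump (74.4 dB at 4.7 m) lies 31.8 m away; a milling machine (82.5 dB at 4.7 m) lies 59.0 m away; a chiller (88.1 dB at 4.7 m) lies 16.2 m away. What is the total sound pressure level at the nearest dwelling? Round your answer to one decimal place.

77.5 dB

First find each source's level at the receiver (point-source: −20·log₁₀(r/r_ref)), then combine on an intensity basis.
pump: 74.4 − 20·log₁₀(31.8/4.7) = 74.4 − 16.61 = 57.79 dB.
milling machine: 82.5 − 20·log₁₀(59.0/4.7) = 82.5 − 21.98 = 60.52 dB.
chiller: 88.1 − 20·log₁₀(16.2/4.7) = 88.1 − 10.75 = 77.35 dB.
Σ 10^(L/10) = 5.608e+07 → L_total = 10·log₁₀(5.608e+07) = 77.49 dB.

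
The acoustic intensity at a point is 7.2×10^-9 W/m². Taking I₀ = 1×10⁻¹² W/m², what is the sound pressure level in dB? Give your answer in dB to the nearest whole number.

39 dB

I/I₀ = 7.2×10^-9/10⁻¹² = 7.2×10^3, and L = 10·log₁₀(I/I₀).
L = 10·(0.8573 + 3) = 38.57 dB.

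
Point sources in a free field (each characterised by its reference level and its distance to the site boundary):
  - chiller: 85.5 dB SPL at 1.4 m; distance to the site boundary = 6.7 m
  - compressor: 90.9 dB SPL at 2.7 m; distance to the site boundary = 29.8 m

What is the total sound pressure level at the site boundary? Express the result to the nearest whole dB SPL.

Propagate each source to the receiver with L = L_ref − 20·log₁₀(r/r_ref), then add intensities.
chiller: 85.5 − 20·log₁₀(6.7/1.4) = 85.5 − 13.60 = 71.90 dB SPL.
compressor: 90.9 − 20·log₁₀(29.8/2.7) = 90.9 − 20.86 = 70.04 dB SPL.
Σ 10^(L/10) = 2.559e+07 → L_total = 10·log₁₀(2.559e+07) = 74.08 dB SPL.

74 dB SPL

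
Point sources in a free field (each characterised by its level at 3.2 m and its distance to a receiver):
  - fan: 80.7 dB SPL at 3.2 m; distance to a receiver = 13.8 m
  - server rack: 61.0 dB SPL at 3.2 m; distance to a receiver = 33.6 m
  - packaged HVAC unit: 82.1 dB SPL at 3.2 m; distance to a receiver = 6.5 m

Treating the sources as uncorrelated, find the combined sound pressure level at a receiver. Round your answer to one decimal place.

76.6 dB SPL

First find each source's level at the receiver (point-source: −20·log₁₀(r/r_ref)), then combine on an intensity basis.
fan: 80.7 − 20·log₁₀(13.8/3.2) = 80.7 − 12.69 = 68.01 dB SPL.
server rack: 61.0 − 20·log₁₀(33.6/3.2) = 61.0 − 20.42 = 40.58 dB SPL.
packaged HVAC unit: 82.1 − 20·log₁₀(6.5/3.2) = 82.1 − 6.16 = 75.94 dB SPL.
Σ 10^(L/10) = 4.564e+07 → L_total = 10·log₁₀(4.564e+07) = 76.59 dB SPL.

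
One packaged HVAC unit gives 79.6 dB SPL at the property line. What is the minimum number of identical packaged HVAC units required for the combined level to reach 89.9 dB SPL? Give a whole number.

11

The shortfall is 89.9 − 79.6 = 10.3 dB, and N units add 10·log₁₀ N, so need 10·log₁₀ N ≥ 10.3.
N ≥ 10^(10.3/10) = 10.715, so N = 11.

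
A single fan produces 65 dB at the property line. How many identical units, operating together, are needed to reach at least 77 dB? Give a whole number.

N identical sources give L₁ + 10·log₁₀ N, so require 10·log₁₀ N ≥ 77 − 65 = 12.0 dB.
N ≥ 10^(12.0/10) = 15.849, so N = 16.

16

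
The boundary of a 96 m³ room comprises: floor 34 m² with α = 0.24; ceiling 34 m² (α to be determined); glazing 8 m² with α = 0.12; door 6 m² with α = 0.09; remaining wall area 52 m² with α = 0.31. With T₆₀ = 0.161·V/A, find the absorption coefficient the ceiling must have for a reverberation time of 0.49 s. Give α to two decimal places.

A = 0.161·V/T₆₀ = 0.161·96/0.49 = 31.54 m² sabins.
Absorption from the other surfaces = 34·0.24 + 8·0.12 + 6·0.09 + 52·0.31 = 25.78 m², so the ceiling must supply 5.76 m² over 34 m².
α = 5.76/34 = 0.169.

0.17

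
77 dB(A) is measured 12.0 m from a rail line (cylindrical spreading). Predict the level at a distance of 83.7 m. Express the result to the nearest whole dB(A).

For a line source, L₂ = L₁ − 10·log₁₀(r₂/r₁).
L₂ = 77 − 10·log₁₀(83.7/12.0) = 77 − 8.435 = 68.56 dB(A).

69 dB(A)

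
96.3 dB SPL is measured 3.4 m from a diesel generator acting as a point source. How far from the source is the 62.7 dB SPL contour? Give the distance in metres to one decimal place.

The 33.6 dB drop corresponds to a distance ratio of 10^(33.6/20) for a point source.
r₂ = 3.4·10^((96.3−62.7)/20) = 3.4·10^(33.6/20) = 162.73 m.

162.7 m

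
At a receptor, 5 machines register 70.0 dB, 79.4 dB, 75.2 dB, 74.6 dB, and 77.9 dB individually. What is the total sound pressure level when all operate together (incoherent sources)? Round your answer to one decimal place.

83.4 dB

Incoherent sources combine by intensity addition: L_total = 10·log₁₀(Σ 10^(L_i/10)).
Σ 10^(L/10) = 10^(70.0/10) + 10^(79.4/10) + 10^(75.2/10) + 10^(74.6/10) + 10^(77.9/10) = 2.207e+08.
L_total = 10·log₁₀(2.207e+08) = 83.44 dB.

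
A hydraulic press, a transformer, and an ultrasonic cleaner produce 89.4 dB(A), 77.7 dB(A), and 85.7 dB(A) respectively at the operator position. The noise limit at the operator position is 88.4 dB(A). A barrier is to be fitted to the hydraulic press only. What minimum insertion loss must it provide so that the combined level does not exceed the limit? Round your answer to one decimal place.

5.2 dB

Fixed contribution from the other sources: Σ 10^(L/10) = 10^(77.7/10) + 10^(85.7/10) = 4.304e+08 (86.34 dB(A)).
To meet 88.4 dB(A) overall, the treated hydraulic press may contribute at most 10^(88.4/10) − 4.304e+08 = 2.614e+08, i.e. 84.17 dB(A).
So the hydraulic press must be reduced from 89.4 to 84.17 dB(A): IL = 5.23 dB.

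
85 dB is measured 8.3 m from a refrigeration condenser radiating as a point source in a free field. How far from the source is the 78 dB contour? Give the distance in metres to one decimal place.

18.6 m

For a point source L₁ − L₂ = 20·log₁₀(r₂/r₁), so r₂ = r₁·10^((L₁−L₂)/20).
r₂ = 8.3·10^((85−78)/20) = 8.3·10^(7.0/20) = 18.58 m.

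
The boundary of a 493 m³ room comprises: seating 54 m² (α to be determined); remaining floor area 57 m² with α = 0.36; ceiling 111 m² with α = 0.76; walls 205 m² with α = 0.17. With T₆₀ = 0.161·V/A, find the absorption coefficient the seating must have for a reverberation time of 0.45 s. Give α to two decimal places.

0.68

From T₆₀ = 0.161·V/A, the target T₆₀ = 0.45 s needs A = 0.161·493/0.45 = 176.38 m².
Absorption from the other surfaces = 57·0.36 + 111·0.76 + 205·0.17 = 139.73 m², so the seating must supply 36.65 m² over 54 m².
α = 36.65/54 = 0.679.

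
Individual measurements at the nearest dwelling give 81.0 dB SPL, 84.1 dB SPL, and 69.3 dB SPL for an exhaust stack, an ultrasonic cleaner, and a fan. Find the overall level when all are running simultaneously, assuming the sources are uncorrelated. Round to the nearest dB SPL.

86 dB SPL

Incoherent sources combine by intensity addition: L_total = 10·log₁₀(Σ 10^(L_i/10)).
Σ 10^(L/10) = 10^(81.0/10) + 10^(84.1/10) + 10^(69.3/10) = 3.914e+08.
L_total = 10·log₁₀(3.914e+08) = 85.93 dB SPL.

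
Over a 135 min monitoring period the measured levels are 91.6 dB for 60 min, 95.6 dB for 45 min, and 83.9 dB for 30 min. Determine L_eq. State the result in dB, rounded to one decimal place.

The energy average is taken in the linear domain: L_eq = 10·log₁₀[(Σ tᵢ·10^(Lᵢ/10))/T], T = 135 min.
Σ tᵢ·10^(Lᵢ/10) = 60·10^(91.6/10) + 45·10^(95.6/10) + 30·10^(83.9/10) = 2.575e+11.
L_eq = 10·log₁₀(2.575e+11/135) = 92.80 dB.

92.8 dB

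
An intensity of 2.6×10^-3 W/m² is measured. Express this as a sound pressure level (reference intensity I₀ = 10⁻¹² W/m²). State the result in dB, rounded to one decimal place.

Dividing by I₀ shifts the exponent by 12: I/I₀ = 2.6×10^9.
L = 10·(0.4150 + 9) = 94.15 dB.

94.1 dB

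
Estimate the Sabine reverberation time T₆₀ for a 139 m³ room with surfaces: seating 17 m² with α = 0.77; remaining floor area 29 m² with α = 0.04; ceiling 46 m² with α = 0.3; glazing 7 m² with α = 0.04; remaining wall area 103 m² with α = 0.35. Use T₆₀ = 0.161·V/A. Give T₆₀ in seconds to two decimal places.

A = Σ Sᵢαᵢ = 17·0.77 + 29·0.04 + 46·0.3 + 7·0.04 + 103·0.35 = 64.38 m².
T₆₀ = 0.161 × 139 / 64.38 = 0.348 s.

0.35 s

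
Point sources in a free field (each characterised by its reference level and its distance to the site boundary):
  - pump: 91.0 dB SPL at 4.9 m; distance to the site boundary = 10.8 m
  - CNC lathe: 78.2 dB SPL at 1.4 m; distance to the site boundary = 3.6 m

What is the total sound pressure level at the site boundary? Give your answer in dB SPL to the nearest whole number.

Apply inverse-square spreading to bring every level to the receiver, then sum 10^(L/10).
pump: 91.0 − 20·log₁₀(10.8/4.9) = 91.0 − 6.86 = 84.14 dB SPL.
CNC lathe: 78.2 − 20·log₁₀(3.6/1.4) = 78.2 − 8.20 = 70.00 dB SPL.
Σ 10^(L/10) = 2.691e+08 → L_total = 10·log₁₀(2.691e+08) = 84.30 dB SPL.

84 dB SPL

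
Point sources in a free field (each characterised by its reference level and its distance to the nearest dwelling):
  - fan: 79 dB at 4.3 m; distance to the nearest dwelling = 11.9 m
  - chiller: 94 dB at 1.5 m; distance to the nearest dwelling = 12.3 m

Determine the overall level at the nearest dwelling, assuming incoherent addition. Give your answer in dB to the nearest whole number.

77 dB

Propagate each source to the receiver with L = L_ref − 20·log₁₀(r/r_ref), then add intensities.
fan: 79 − 20·log₁₀(11.9/4.3) = 79 − 8.84 = 70.16 dB.
chiller: 94 − 20·log₁₀(12.3/1.5) = 94 − 18.28 = 75.72 dB.
Σ 10^(L/10) = 4.773e+07 → L_total = 10·log₁₀(4.773e+07) = 76.79 dB.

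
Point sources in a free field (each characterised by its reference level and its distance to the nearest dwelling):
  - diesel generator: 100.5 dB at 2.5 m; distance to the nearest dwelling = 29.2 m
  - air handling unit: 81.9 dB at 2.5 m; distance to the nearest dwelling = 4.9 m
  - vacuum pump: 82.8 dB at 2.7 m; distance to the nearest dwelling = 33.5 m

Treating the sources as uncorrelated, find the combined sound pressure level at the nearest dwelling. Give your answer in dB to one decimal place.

First find each source's level at the receiver (point-source: −20·log₁₀(r/r_ref)), then combine on an intensity basis.
diesel generator: 100.5 − 20·log₁₀(29.2/2.5) = 100.5 − 21.35 = 79.15 dB.
air handling unit: 81.9 − 20·log₁₀(4.9/2.5) = 81.9 − 5.85 = 76.05 dB.
vacuum pump: 82.8 − 20·log₁₀(33.5/2.7) = 82.8 − 21.87 = 60.93 dB.
Σ 10^(L/10) = 1.238e+08 → L_total = 10·log₁₀(1.238e+08) = 80.93 dB.

80.9 dB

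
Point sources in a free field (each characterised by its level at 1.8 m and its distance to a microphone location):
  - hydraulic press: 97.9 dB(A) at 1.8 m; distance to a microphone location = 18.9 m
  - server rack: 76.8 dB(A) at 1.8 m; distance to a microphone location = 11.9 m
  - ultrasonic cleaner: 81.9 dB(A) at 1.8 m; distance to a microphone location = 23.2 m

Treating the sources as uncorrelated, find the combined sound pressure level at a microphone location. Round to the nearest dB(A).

First find each source's level at the receiver (point-source: −20·log₁₀(r/r_ref)), then combine on an intensity basis.
hydraulic press: 97.9 − 20·log₁₀(18.9/1.8) = 97.9 − 20.42 = 77.48 dB(A).
server rack: 76.8 − 20·log₁₀(11.9/1.8) = 76.8 − 16.41 = 60.39 dB(A).
ultrasonic cleaner: 81.9 − 20·log₁₀(23.2/1.8) = 81.9 − 22.20 = 59.70 dB(A).
Σ 10^(L/10) = 5.795e+07 → L_total = 10·log₁₀(5.795e+07) = 77.63 dB(A).

78 dB(A)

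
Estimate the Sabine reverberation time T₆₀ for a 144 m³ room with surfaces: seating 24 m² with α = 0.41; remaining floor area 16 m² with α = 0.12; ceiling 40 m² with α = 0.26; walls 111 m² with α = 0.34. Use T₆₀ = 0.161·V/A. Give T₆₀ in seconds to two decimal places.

Total absorption A = 24·0.41 + 16·0.12 + 40·0.26 + 111·0.34 = 59.90 m² sabins.
T₆₀ = 0.161 × 144 / 59.90 = 0.387 s.

0.39 s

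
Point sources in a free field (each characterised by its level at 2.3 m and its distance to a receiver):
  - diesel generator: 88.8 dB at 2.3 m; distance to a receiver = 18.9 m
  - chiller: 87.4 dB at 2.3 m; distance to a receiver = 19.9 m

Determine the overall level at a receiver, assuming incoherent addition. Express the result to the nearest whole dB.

73 dB

Apply inverse-square spreading to bring every level to the receiver, then sum 10^(L/10).
diesel generator: 88.8 − 20·log₁₀(18.9/2.3) = 88.8 − 18.29 = 70.51 dB.
chiller: 87.4 − 20·log₁₀(19.9/2.3) = 87.4 − 18.74 = 68.66 dB.
Σ 10^(L/10) = 1.857e+07 → L_total = 10·log₁₀(1.857e+07) = 72.69 dB.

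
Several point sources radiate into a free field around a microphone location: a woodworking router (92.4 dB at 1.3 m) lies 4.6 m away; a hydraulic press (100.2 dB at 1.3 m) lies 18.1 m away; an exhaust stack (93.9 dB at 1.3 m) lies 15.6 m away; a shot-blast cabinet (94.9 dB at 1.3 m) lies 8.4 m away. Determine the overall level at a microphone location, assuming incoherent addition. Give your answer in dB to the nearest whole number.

Propagate each source to the receiver with L = L_ref − 20·log₁₀(r/r_ref), then add intensities.
woodworking router: 92.4 − 20·log₁₀(4.6/1.3) = 92.4 − 10.98 = 81.42 dB.
hydraulic press: 100.2 − 20·log₁₀(18.1/1.3) = 100.2 − 22.87 = 77.33 dB.
exhaust stack: 93.9 − 20·log₁₀(15.6/1.3) = 93.9 − 21.58 = 72.32 dB.
shot-blast cabinet: 94.9 − 20·log₁₀(8.4/1.3) = 94.9 − 16.21 = 78.69 dB.
Σ 10^(L/10) = 2.839e+08 → L_total = 10·log₁₀(2.839e+08) = 84.53 dB.

85 dB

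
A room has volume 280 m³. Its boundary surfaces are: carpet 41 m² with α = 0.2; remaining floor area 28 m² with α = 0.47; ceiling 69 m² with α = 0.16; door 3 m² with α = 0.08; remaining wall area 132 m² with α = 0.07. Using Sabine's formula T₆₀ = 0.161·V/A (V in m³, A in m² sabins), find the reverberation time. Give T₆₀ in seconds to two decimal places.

A = Σ Sᵢαᵢ = 41·0.2 + 28·0.47 + 69·0.16 + 3·0.08 + 132·0.07 = 41.88 m².
T₆₀ = 0.161·V/A = 0.161·280/41.88 = 1.076 s.

1.08 s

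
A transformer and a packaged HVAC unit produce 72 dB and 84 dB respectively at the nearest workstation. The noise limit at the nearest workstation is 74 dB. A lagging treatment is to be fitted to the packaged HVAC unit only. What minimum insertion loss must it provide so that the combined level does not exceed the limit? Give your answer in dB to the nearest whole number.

Fixed contribution from the other source: Σ 10^(L/10) = 10^(72/10) = 1.585e+07 (72.00 dB).
The limit corresponds to 10^(74/10) = 2.512e+07; subtracting the fixed part leaves 9.270e+06 for the packaged HVAC unit, i.e. 69.67 dB.
Required insertion loss = 84 − 69.67 = 14.33 dB.

14 dB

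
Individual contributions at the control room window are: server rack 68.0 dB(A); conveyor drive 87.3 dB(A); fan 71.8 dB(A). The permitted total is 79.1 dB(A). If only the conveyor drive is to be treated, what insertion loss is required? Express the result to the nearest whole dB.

Everything except the conveyor drive sums to 10^(68.0/10) + 10^(71.8/10) = 2.145e+07 in linear terms, 73.31 dB(A).
The limit corresponds to 10^(79.1/10) = 8.128e+07; subtracting the fixed part leaves 5.984e+07 for the conveyor drive, i.e. 77.77 dB(A).
Required insertion loss = 87.3 − 77.77 = 9.53 dB.

10 dB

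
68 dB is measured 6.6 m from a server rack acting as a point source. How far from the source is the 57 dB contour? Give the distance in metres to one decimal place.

For a point source L₁ − L₂ = 20·log₁₀(r₂/r₁), so r₂ = r₁·10^((L₁−L₂)/20).
r₂ = 6.6·10^((68−57)/20) = 6.6·10^(11.0/20) = 23.42 m.

23.4 m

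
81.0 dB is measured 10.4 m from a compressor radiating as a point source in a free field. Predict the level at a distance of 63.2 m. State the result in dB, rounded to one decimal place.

65.3 dB

For a point source, L₂ = L₁ − 20·log₁₀(r₂/r₁).
L₂ = 81.0 − 20·log₁₀(63.2/10.4) = 81.0 − 15.674 = 65.33 dB.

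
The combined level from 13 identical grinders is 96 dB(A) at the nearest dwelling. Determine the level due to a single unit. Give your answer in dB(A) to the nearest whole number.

85 dB(A)

Dividing the total intensity by 13 lowers the level by 10·log₁₀ 13 = 11.139 dB: L₁ = 96 − 11.139.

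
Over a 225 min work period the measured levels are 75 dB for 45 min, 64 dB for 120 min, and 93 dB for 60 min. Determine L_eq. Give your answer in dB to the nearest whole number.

The energy average is taken in the linear domain: L_eq = 10·log₁₀[(Σ tᵢ·10^(Lᵢ/10))/T], T = 225 min.
Σ tᵢ·10^(Lᵢ/10) = 45·10^(75/10) + 120·10^(64/10) + 60·10^(93/10) = 1.214e+11.
L_eq = 10·log₁₀(1.214e+11/225) = 87.32 dB.

87 dB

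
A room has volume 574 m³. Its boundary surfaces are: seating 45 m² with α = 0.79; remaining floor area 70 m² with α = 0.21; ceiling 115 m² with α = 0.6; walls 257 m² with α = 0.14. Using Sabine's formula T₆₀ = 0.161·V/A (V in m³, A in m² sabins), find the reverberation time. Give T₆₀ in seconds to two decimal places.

0.60 s

Summing Sᵢαᵢ: 45·0.79 + 70·0.21 + 115·0.6 + 257·0.14 = 155.23 m².
T₆₀ = 0.161·V/A = 0.161·574/155.23 = 0.595 s.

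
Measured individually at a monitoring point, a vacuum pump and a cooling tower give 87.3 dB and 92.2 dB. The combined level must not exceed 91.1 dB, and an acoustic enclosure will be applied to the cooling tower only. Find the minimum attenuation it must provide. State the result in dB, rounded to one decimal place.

Fixed contribution from the other source: Σ 10^(L/10) = 10^(87.3/10) = 5.370e+08 (87.30 dB).
The limit corresponds to 10^(91.1/10) = 1.288e+09; subtracting the fixed part leaves 7.512e+08 for the cooling tower, i.e. 88.76 dB.
Required insertion loss = 92.2 − 88.76 = 3.44 dB.

3.4 dB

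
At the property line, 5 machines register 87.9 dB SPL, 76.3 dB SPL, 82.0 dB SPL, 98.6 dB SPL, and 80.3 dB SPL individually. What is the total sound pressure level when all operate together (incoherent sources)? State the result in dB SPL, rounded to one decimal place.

For uncorrelated sources the intensities add, so convert each level to linear form, sum, and take 10·log₁₀ of the total.
Σ 10^(L/10) = 10^(87.9/10) + 10^(76.3/10) + 10^(82.0/10) + 10^(98.6/10) + 10^(80.3/10) = 8.169e+09.
L_total = 10·log₁₀(8.169e+09) = 99.12 dB SPL.

99.1 dB SPL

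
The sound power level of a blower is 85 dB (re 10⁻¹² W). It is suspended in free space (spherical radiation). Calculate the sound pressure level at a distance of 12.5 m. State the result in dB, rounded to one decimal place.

52.1 dB

Free-field spherical radiation: L_p = L_w − 10·log₁₀(4π·r²), r = 12.5 m.
4π·r² = 1963 m², 10·log₁₀ of that is 32.930 dB.
L_p = 85 − 32.930 = 52.07 dB.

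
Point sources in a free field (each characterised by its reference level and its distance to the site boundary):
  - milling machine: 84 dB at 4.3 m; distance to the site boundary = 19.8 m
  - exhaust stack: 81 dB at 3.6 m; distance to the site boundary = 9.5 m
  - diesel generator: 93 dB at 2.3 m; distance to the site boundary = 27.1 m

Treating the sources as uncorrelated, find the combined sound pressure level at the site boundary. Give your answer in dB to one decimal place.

Apply inverse-square spreading to bring every level to the receiver, then sum 10^(L/10).
milling machine: 84 − 20·log₁₀(19.8/4.3) = 84 − 13.26 = 70.74 dB.
exhaust stack: 81 − 20·log₁₀(9.5/3.6) = 81 − 8.43 = 72.57 dB.
diesel generator: 93 − 20·log₁₀(27.1/2.3) = 93 − 21.42 = 71.58 dB.
Σ 10^(L/10) = 4.430e+07 → L_total = 10·log₁₀(4.430e+07) = 76.46 dB.

76.5 dB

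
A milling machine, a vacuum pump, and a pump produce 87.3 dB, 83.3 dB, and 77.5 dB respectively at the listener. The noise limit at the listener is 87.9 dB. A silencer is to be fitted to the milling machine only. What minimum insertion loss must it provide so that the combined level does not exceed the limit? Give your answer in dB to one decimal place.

1.9 dB

Everything except the milling machine sums to 10^(83.3/10) + 10^(77.5/10) = 2.700e+08 in linear terms, 84.31 dB.
The limit corresponds to 10^(87.9/10) = 6.166e+08; subtracting the fixed part leaves 3.466e+08 for the milling machine, i.e. 85.40 dB.
Required insertion loss = 87.3 − 85.40 = 1.90 dB.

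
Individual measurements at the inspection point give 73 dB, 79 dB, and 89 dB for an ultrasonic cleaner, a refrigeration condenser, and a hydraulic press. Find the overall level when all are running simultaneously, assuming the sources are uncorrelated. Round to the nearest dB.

For uncorrelated sources the intensities add, so convert each level to linear form, sum, and take 10·log₁₀ of the total.
Σ 10^(L/10) = 10^(73/10) + 10^(79/10) + 10^(89/10) = 8.937e+08.
L_total = 10·log₁₀(8.937e+08) = 89.51 dB.

90 dB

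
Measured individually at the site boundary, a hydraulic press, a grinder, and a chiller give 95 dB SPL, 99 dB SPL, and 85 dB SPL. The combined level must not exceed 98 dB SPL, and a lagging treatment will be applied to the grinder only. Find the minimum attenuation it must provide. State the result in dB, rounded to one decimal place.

The untreated sources together contribute 10^(95/10) + 10^(85/10) = 3.479e+09, i.e. 95.41 dB SPL.
The limit corresponds to 10^(98/10) = 6.310e+09; subtracting the fixed part leaves 2.831e+09 for the grinder, i.e. 94.52 dB SPL.
So the grinder must be reduced from 99 to 94.52 dB SPL: IL = 4.48 dB.

4.5 dB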